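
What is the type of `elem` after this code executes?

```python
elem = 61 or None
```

'or' returns first truthy value (61, int)

int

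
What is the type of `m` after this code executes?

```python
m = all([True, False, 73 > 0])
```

all() returns bool

bool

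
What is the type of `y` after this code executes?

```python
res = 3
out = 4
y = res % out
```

int % int returns int (3 % 4 = 3)

int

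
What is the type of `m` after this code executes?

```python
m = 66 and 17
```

'and' returns the last value when all truthy (17, which is int)

int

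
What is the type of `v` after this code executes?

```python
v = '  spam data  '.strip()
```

str.strip() returns str

str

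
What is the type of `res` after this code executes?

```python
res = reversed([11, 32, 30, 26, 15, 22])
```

reversed() on a list returns a list_reverseiterator

list_reverseiterator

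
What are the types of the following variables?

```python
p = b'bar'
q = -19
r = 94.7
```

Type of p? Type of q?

p is bytes; q is int

bytes, int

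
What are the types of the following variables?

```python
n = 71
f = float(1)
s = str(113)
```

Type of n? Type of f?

n is int; f is float

int, float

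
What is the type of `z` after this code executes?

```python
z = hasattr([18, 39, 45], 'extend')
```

hasattr() returns bool

bool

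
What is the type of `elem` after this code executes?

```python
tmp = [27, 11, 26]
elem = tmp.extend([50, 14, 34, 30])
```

list.extend() returns None

NoneType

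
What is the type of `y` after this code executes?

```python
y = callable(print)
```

callable() returns bool

bool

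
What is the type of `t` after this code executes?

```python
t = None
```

None has type NoneType

NoneType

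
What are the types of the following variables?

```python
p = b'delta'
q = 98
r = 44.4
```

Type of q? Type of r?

q is int; r is float

int, float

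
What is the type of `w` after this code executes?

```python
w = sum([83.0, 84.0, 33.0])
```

sum() of floats returns float

float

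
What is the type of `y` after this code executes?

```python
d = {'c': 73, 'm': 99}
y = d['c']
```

Accessing dict[str, int] with key 'c' returns int value 73

int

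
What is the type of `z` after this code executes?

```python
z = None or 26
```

'or' with None returns the other value (26, int)

int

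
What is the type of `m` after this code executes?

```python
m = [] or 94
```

'or' returns first truthy value (94, which is int)

int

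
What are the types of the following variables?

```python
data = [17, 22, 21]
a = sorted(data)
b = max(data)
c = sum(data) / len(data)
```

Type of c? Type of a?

int / int returns float; sorted() returns list

float, list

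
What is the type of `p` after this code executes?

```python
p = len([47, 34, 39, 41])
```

len() always returns int

int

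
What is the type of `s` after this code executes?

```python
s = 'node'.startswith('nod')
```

str.startswith() returns bool

bool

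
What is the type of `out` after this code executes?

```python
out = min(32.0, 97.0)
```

min() of floats returns float

float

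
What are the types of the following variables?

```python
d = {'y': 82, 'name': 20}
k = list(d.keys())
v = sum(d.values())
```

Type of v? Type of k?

sum of int values returns int; list(...) returns list

int, list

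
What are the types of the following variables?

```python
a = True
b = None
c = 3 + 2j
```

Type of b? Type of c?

b is NoneType; c is complex

NoneType, complex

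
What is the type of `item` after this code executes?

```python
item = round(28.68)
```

round() with no ndigits arg returns int

int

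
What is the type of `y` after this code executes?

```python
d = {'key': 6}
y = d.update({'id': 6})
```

dict.update() returns None

NoneType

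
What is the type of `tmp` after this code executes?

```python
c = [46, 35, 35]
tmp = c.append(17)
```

list.append() returns None (mutates in place)

NoneType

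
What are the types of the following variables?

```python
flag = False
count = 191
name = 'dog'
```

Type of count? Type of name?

count is int; name is str

int, str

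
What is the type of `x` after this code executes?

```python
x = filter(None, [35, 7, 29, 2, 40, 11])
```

filter() returns a filter iterator object

filter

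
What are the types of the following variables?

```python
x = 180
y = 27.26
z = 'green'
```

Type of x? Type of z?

x is int; z is str

int, str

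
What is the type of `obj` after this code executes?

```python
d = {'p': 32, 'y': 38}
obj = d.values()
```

.values() returns a dict_values view object

dict_values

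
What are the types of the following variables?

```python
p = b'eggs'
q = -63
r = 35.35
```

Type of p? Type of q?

p is bytes; q is int

bytes, int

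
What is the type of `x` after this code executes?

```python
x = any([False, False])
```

any() returns bool

bool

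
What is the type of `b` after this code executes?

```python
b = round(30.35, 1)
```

round() with ndigits arg returns float

float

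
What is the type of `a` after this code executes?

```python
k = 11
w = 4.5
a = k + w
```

int + float returns float (11 + 4.5 = 15.5)

float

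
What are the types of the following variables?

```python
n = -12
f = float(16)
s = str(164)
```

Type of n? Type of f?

n is int; f is float

int, float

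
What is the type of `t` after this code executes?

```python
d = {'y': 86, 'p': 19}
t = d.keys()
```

.keys() returns a dict_keys view object

dict_keys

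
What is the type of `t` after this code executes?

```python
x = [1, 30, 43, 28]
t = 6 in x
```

'in' operator returns bool

bool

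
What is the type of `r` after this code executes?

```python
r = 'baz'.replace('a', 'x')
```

str.replace() returns str

str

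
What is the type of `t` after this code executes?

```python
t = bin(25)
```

bin() returns str representation

str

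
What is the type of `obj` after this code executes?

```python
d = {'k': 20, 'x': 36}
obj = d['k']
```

Accessing dict[str, int] with key 'k' returns int value 20

int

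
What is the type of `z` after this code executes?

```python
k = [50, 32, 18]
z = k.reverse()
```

list.reverse() returns None

NoneType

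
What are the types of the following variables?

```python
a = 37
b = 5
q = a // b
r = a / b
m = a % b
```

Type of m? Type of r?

int % int returns int; int / int returns float

int, float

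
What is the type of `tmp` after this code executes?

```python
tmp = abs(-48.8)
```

abs() of float returns float

float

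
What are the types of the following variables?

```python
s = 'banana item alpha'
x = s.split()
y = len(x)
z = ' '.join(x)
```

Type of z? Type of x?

str.join() returns str; str.split() returns list

str, list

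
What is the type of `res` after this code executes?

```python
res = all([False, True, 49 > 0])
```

all() returns bool

bool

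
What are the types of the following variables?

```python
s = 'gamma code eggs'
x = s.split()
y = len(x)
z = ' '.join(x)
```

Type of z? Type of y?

str.join() returns str; len() returns int

str, int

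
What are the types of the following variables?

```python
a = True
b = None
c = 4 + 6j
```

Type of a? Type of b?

a is bool; b is NoneType

bool, NoneType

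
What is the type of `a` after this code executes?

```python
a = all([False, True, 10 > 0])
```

all() returns bool

bool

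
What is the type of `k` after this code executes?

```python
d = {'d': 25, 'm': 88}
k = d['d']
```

Accessing dict[str, int] with key 'd' returns int value 25

int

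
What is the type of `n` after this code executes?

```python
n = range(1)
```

range() returns a range object

range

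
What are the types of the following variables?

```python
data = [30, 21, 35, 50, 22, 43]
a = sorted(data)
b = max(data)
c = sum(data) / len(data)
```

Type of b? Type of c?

max of ints returns int; int / int returns float

int, float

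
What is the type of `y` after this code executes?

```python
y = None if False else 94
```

Ternary: condition is False, else branch (94) taken → int

int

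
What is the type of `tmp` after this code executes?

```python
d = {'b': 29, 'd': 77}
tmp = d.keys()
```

.keys() returns a dict_keys view object

dict_keys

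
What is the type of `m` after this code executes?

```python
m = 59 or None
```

'or' returns first truthy value (59, int)

int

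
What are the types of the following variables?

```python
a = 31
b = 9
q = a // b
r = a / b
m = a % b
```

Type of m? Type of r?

int % int returns int; int / int returns float

int, float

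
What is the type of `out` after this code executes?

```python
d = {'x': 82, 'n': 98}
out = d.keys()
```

.keys() returns a dict_keys view object

dict_keys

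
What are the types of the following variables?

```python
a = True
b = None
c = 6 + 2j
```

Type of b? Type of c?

b is NoneType; c is complex

NoneType, complex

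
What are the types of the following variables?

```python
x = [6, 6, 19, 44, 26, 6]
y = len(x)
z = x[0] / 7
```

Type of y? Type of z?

len() returns int; int / int returns float

int, float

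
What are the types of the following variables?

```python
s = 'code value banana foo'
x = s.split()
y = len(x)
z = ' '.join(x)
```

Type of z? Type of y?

str.join() returns str; len() returns int

str, int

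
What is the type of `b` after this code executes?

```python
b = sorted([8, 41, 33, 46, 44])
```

sorted() always returns list

list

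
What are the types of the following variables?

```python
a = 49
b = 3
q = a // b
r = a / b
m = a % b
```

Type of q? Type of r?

int // int returns int; int / int returns float

int, float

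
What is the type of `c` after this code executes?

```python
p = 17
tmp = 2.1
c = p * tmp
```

int * float returns float (17 * 2.1 = 35.7)

float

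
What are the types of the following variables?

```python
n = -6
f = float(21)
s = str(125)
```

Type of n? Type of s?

n is int; s is str

int, str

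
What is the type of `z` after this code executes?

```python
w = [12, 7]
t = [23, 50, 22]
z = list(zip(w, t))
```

list(zip(...)) returns a list of tuples

list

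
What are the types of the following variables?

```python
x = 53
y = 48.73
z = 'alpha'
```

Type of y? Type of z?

y is float; z is str

float, str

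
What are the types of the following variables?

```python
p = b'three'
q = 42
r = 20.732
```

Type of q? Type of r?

q is int; r is float

int, float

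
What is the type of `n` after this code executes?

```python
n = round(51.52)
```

round() with no ndigits arg returns int

int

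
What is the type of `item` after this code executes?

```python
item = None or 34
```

'or' with None returns the other value (34, int)

int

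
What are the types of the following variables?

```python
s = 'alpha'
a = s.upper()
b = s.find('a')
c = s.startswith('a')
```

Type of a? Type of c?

str.upper() returns str; str.startswith() returns bool

str, bool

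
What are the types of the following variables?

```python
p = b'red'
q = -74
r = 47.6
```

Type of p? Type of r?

p is bytes; r is float

bytes, float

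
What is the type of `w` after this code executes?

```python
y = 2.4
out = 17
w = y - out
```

float - int returns float (2.4 - 17 = -14.6)

float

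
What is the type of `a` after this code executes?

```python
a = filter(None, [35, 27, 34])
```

filter() returns a filter iterator object

filter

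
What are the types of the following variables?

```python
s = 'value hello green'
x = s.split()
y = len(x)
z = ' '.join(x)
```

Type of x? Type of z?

str.split() returns list; str.join() returns str

list, str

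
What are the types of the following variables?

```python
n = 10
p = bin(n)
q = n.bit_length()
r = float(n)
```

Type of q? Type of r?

int.bit_length() returns int; float() returns float

int, float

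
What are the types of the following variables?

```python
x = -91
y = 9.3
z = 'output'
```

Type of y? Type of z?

y is float; z is str

float, str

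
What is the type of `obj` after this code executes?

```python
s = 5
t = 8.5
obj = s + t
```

int + float returns float (5 + 8.5 = 13.5)

float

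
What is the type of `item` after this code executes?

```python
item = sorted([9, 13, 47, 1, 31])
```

sorted() always returns list

list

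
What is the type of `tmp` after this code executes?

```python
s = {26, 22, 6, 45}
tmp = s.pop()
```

Popping from a set of ints returns int

int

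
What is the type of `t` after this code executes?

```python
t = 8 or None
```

'or' returns first truthy value (8, int)

int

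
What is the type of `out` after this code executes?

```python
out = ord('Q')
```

ord() returns int (Unicode code point)

int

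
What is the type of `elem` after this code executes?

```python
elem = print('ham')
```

print() returns None

NoneType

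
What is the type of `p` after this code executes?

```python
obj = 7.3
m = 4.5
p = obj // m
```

float // float returns float (floor division preserves float type)

float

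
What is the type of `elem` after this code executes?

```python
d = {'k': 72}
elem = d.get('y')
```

dict.get() returns None when key 'y' is not found and no default given

NoneType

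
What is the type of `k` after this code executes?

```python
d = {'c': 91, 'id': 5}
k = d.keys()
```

.keys() returns a dict_keys view object

dict_keys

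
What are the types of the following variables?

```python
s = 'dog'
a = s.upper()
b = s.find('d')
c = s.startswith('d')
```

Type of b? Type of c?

str.find() returns int; str.startswith() returns bool

int, bool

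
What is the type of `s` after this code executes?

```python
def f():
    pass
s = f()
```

A function with no return statement returns None

NoneType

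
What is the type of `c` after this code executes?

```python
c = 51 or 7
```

'or' returns the first truthy value (51, which is int)

int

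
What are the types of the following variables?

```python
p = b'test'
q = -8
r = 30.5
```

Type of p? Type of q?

p is bytes; q is int

bytes, int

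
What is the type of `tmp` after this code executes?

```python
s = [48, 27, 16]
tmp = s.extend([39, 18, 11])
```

list.extend() returns None

NoneType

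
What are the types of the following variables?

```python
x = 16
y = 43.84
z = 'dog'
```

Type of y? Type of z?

y is float; z is str

float, str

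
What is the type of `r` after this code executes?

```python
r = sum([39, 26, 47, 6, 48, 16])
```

sum() of ints returns int

int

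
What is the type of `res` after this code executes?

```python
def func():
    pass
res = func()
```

A function with no return statement returns None

NoneType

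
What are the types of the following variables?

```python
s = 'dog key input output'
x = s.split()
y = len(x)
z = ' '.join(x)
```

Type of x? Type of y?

str.split() returns list; len() returns int

list, int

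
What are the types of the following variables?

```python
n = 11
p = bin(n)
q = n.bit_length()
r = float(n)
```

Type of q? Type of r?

int.bit_length() returns int; float() returns float

int, float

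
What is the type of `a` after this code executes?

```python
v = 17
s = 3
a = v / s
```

int / int always returns float in Python 3 (17 / 3 = 5.66667)

float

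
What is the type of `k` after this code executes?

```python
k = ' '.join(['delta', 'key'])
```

str.join() returns str

str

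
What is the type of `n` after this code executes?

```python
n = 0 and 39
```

'and' returns the first falsy value (0, which is int)

int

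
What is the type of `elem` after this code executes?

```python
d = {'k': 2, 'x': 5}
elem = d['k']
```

Accessing dict[str, int] with key 'k' returns int value 2

int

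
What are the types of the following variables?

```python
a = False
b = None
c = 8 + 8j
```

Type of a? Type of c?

a is bool; c is complex

bool, complex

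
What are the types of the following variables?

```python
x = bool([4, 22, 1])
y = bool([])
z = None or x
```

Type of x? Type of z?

bool() returns bool; None or <bool> returns the bool

bool, bool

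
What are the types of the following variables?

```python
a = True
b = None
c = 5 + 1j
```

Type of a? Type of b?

a is bool; b is NoneType

bool, NoneType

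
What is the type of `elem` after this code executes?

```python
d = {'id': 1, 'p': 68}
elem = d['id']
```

Accessing dict[str, int] with key 'id' returns int value 1

int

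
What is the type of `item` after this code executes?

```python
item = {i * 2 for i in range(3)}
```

A set comprehension {expr for x in iterable} produces a set

set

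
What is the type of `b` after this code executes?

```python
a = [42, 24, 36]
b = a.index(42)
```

list.index() returns int

int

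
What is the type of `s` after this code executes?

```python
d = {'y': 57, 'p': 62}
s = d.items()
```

dict.items() returns a dict_items view

dict_items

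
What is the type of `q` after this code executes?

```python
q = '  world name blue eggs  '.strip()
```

str.strip() returns str

str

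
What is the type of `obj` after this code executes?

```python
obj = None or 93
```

'or' with None returns the other value (93, int)

int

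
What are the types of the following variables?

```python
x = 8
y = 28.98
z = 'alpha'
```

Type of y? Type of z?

y is float; z is str

float, str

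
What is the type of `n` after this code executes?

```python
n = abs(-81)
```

abs() of int returns int

int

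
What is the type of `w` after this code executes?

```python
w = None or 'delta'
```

'or' with None returns the other value ('delta', str)

str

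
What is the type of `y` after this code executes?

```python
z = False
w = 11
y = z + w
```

bool + int returns int (False is 0, so 0 + 11 = 11)

int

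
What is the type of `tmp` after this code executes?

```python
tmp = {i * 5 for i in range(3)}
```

A set comprehension {expr for x in iterable} produces a set

set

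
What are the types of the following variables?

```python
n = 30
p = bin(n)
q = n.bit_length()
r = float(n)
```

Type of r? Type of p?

float() returns float; bin() returns str

float, str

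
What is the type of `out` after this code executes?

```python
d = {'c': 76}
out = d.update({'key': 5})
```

dict.update() returns None

NoneType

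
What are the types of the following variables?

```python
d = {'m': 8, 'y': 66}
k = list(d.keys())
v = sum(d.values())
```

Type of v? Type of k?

sum of int values returns int; list(...) returns list

int, list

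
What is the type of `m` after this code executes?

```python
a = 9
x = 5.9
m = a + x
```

int + float returns float (9 + 5.9 = 14.9)

float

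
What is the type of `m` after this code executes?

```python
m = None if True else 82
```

Ternary: condition is True, if branch (None) taken → NoneType

NoneType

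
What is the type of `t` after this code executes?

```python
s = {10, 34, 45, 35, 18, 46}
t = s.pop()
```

Popping from a set of ints returns int

int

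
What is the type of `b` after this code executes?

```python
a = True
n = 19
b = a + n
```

bool + int returns int (True is 1, so 1 + 19 = 20)

int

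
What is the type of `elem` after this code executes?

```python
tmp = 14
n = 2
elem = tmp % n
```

int % int returns int (14 % 2 = 0)

int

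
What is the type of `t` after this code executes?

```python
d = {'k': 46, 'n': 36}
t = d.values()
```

.values() returns a dict_values view object

dict_values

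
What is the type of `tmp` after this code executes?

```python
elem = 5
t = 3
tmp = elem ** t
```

int ** positive int returns int (5 ** 3 = 125)

int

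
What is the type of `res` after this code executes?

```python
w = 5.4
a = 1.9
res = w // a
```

float // float returns float (floor division preserves float type)

float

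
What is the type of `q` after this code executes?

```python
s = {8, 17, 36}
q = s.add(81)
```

set.add() returns None (mutates in place)

NoneType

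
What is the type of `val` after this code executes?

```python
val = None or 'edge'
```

'or' with None returns the other value ('edge', str)

str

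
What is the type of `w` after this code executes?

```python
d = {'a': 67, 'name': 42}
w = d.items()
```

dict.items() returns a dict_items view

dict_items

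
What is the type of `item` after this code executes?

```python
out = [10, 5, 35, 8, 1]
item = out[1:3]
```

Slicing a list always returns a list

list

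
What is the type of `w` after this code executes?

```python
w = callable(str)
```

callable() returns bool

bool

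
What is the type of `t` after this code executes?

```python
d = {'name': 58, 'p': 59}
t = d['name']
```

Accessing dict[str, int] with key 'name' returns int value 58

int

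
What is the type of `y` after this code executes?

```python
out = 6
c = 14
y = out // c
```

int // int returns int (6 // 14 = 0)

int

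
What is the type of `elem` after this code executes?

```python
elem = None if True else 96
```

Ternary: condition is True, if branch (None) taken → NoneType

NoneType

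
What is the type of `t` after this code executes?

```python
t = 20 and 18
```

'and' returns the last value when all truthy (18, which is int)

int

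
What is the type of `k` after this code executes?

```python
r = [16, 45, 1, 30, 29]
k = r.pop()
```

list.pop() returns the popped element (int here)

int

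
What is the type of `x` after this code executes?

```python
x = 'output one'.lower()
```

str.lower() returns str

str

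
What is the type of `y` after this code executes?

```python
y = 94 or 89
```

'or' returns the first truthy value (94, which is int)

int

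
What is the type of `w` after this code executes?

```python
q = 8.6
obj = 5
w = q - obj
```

float - int returns float (8.6 - 5 = 3.6)

float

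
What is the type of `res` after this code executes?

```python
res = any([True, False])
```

any() returns bool

bool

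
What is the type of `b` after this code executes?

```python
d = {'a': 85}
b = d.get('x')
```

dict.get() returns None when key 'x' is not found and no default given

NoneType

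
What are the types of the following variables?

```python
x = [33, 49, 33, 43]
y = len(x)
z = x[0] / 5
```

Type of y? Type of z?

len() returns int; int / int returns float

int, float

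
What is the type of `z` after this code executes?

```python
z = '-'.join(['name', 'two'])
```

str.join() returns str

str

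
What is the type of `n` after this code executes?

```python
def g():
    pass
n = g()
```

A function with no return statement returns None

NoneType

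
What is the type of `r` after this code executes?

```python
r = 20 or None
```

'or' returns first truthy value (20, int)

int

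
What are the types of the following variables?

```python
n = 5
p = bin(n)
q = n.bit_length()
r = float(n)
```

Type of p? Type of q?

bin() returns str; int.bit_length() returns int

str, int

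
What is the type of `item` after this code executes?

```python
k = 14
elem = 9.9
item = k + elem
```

int + float returns float (14 + 9.9 = 23.9)

float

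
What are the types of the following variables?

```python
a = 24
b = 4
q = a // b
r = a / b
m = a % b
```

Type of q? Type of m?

int // int returns int; int % int returns int

int, int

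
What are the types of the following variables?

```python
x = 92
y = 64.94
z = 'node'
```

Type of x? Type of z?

x is int; z is str

int, str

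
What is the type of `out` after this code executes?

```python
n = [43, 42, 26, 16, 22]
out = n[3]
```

Indexing a list of ints returns int (n[3] = 16)

int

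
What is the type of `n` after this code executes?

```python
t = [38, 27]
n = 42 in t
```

'in' operator returns bool

bool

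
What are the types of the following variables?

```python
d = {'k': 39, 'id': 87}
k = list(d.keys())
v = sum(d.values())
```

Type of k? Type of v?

list(...) returns list; sum of int values returns int

list, int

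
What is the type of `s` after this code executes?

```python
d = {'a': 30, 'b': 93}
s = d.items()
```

dict.items() returns a dict_items view

dict_items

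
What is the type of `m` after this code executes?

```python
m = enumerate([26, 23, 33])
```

enumerate() returns an enumerate iterator object

enumerate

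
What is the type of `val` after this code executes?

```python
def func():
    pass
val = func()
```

A function with no return statement returns None

NoneType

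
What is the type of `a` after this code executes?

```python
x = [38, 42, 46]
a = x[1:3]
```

Slicing a list always returns a list

list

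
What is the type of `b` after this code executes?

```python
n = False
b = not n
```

'not' always returns bool

bool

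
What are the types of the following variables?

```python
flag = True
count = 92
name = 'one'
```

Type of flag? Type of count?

flag is bool; count is int

bool, int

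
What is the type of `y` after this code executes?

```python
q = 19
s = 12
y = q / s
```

int / int always returns float in Python 3 (19 / 12 = 1.58333)

float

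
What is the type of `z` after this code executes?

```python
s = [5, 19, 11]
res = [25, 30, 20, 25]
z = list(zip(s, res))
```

list(zip(...)) returns a list of tuples

list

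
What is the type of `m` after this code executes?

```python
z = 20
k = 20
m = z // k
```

int // int returns int (20 // 20 = 1)

int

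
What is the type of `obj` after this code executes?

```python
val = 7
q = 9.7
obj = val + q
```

int + float returns float (7 + 9.7 = 16.7)

float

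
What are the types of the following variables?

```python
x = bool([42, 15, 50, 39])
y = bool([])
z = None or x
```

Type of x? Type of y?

bool() returns bool; bool() returns bool

bool, bool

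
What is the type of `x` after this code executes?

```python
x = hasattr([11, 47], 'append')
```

hasattr() returns bool

bool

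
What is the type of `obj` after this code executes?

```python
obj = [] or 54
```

'or' returns first truthy value (54, which is int)

int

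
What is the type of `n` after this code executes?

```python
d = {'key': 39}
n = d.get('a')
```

dict.get() returns None when key 'a' is not found and no default given

NoneType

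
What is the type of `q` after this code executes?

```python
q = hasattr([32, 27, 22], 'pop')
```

hasattr() returns bool

bool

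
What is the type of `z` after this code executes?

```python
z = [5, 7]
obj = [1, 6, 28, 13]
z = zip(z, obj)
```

zip() returns a zip iterator object

zip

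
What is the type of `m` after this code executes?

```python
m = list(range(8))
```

list(range(...)) returns list

list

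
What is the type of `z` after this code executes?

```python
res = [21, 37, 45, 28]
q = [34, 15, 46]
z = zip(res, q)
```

zip() returns a zip iterator object

zip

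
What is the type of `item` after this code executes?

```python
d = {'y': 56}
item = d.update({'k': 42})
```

dict.update() returns None

NoneType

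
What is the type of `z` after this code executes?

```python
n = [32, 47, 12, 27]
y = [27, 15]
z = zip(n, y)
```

zip() returns a zip iterator object

zip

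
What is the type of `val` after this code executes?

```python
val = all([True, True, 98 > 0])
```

all() returns bool

bool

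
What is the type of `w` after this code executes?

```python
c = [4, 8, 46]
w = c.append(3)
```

list.append() returns None (mutates in place)

NoneType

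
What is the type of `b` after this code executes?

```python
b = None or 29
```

'or' with None returns the other value (29, int)

int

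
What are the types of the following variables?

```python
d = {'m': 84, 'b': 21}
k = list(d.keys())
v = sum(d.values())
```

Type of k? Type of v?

list(...) returns list; sum of int values returns int

list, int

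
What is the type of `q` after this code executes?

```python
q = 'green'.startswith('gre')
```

str.startswith() returns bool

bool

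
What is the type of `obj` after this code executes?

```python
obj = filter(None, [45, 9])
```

filter() returns a filter iterator object

filter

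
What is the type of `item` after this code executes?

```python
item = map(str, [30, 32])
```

map() returns a map iterator object

map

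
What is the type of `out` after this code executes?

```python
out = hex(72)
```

hex() returns str representation

str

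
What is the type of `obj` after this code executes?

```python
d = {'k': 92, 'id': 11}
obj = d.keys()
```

.keys() returns a dict_keys view object

dict_keys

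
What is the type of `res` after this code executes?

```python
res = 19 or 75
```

'or' returns the first truthy value (19, which is int)

int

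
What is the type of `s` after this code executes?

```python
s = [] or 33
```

'or' returns first truthy value (33, which is int)

int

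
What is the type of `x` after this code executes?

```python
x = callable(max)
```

callable() returns bool

bool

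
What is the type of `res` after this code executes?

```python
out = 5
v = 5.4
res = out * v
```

int * float returns float (5 * 5.4 = 27.0)

float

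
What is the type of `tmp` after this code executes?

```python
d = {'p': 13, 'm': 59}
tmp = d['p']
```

Accessing dict[str, int] with key 'p' returns int value 13

int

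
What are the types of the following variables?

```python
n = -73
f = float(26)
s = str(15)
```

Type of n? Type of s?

n is int; s is str

int, str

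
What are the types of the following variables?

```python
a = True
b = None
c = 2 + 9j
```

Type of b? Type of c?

b is NoneType; c is complex

NoneType, complex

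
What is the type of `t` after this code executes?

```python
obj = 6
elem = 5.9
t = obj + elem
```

int + float returns float (6 + 5.9 = 11.9)

float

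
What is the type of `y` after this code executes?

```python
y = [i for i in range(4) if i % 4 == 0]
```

A list comprehension [...] produces a list

list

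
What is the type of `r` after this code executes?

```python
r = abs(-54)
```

abs() of int returns int

int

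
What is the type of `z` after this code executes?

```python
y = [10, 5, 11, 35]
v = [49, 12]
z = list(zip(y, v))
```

list(zip(...)) returns a list of tuples

list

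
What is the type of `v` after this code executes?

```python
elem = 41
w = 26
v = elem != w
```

Comparison operators return bool

bool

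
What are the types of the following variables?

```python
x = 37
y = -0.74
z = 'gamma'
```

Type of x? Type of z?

x is int; z is str

int, str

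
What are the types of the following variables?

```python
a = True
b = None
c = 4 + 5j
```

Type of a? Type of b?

a is bool; b is NoneType

bool, NoneType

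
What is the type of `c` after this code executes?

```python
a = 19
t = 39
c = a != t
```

Comparison operators return bool

bool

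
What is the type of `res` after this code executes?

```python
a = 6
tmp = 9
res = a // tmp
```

int // int returns int (6 // 9 = 0)

int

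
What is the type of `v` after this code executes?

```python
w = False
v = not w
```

'not' always returns bool

bool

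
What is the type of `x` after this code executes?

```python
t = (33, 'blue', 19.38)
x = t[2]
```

Index 2 of tuple is 19.38 which is float

float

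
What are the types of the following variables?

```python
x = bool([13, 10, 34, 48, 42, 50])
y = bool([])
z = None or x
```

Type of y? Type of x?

bool() returns bool; bool() returns bool

bool, bool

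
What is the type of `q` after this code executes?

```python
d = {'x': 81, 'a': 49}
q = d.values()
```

.values() returns a dict_values view object

dict_values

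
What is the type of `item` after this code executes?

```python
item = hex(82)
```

hex() returns str representation

str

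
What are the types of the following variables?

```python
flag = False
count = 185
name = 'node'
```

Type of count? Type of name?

count is int; name is str

int, str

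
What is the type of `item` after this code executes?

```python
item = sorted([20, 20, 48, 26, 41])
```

sorted() always returns list

list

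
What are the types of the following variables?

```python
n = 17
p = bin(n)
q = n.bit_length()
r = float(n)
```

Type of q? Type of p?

int.bit_length() returns int; bin() returns str

int, str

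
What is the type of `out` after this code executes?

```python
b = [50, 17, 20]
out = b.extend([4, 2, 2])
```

list.extend() returns None

NoneType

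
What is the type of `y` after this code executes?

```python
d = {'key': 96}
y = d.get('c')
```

dict.get() returns None when key 'c' is not found and no default given

NoneType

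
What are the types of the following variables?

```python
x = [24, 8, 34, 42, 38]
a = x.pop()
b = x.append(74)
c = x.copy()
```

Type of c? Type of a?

list.copy() returns list; list.pop() returns the element (int)

list, int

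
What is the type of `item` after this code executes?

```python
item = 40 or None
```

'or' returns first truthy value (40, int)

int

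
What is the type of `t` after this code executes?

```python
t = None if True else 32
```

Ternary: condition is True, if branch (None) taken → NoneType

NoneType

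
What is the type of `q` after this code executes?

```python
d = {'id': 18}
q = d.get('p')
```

dict.get() returns None when key 'p' is not found and no default given

NoneType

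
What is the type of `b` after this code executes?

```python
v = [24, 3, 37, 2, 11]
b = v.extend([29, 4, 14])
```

list.extend() returns None

NoneType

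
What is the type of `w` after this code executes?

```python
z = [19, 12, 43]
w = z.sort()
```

list.sort() returns None (sorts in place)

NoneType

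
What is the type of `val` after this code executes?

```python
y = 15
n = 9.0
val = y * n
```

int * float returns float (15 * 9.0 = 135.0)

float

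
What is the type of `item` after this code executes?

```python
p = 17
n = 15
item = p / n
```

int / int always returns float in Python 3 (17 / 15 = 1.13333)

float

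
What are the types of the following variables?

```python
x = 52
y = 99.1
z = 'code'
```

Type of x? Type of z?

x is int; z is str

int, str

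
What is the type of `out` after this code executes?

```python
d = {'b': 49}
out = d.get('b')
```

dict.get() returns the value (int) when key is found

int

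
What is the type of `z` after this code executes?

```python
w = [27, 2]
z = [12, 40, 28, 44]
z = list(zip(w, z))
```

list(zip(...)) returns a list of tuples

list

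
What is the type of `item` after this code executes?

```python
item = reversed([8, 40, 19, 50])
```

reversed() on a list returns a list_reverseiterator

list_reverseiterator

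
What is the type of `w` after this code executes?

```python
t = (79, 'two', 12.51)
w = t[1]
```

Index 1 of tuple is 'two' which is str

str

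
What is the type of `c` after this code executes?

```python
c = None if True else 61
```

Ternary: condition is True, if branch (None) taken → NoneType

NoneType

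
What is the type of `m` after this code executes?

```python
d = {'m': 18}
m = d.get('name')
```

dict.get() returns None when key 'name' is not found and no default given

NoneType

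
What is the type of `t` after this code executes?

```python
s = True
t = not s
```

'not' always returns bool

bool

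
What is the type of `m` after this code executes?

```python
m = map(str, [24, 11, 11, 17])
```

map() returns a map iterator object

map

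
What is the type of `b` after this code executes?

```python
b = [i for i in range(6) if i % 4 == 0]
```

A list comprehension [...] produces a list

list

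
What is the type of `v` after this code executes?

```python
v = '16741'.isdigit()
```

str.isdigit() returns bool

bool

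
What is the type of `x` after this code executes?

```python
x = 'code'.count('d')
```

str.count() returns int

int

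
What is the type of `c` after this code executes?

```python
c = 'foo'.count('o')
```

str.count() returns int

int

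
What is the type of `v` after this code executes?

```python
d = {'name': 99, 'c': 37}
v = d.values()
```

.values() returns a dict_values view object

dict_values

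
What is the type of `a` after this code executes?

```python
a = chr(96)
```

chr() returns str (single character)

str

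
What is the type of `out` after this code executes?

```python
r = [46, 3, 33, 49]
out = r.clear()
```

list.clear() returns None

NoneType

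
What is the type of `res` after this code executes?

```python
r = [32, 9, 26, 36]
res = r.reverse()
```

list.reverse() returns None

NoneType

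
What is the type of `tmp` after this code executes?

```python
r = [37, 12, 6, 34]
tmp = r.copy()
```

list.copy() returns list

list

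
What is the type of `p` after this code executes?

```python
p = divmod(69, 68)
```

divmod() returns a tuple (quotient, remainder)

tuple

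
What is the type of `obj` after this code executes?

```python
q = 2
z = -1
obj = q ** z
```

int ** negative int returns float

float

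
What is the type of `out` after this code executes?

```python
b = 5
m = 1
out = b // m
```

int // int returns int (5 // 1 = 5)

int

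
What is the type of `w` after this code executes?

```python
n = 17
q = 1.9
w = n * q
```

int * float returns float (17 * 1.9 = 32.3)

float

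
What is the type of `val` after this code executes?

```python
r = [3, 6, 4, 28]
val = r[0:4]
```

Slicing a list always returns a list

list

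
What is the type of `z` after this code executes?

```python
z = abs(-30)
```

abs() of int returns int

int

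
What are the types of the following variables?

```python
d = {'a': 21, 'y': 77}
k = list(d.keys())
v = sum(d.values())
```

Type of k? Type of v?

list(...) returns list; sum of int values returns int

list, int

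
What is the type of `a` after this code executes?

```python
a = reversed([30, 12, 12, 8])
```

reversed() on a list returns a list_reverseiterator

list_reverseiterator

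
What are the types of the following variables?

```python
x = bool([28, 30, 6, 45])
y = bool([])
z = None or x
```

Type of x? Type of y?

bool() returns bool; bool() returns bool

bool, bool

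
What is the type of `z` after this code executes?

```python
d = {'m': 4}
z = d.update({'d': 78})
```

dict.update() returns None

NoneType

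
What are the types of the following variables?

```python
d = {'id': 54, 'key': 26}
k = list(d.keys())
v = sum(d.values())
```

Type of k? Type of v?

list(...) returns list; sum of int values returns int

list, int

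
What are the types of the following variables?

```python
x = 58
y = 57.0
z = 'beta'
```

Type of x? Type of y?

x is int; y is float

int, float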